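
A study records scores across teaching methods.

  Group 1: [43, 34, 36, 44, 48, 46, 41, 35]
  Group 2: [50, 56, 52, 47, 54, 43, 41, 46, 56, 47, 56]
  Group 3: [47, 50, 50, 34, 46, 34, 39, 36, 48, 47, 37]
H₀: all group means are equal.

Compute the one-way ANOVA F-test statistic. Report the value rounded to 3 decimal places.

test statistic = 6.743

Group means [40.88, 49.82, 42.55], grand mean 44.767
SSB = Σnᵢ(x̄ᵢ−x̄)² = 456.128; SSW = ΣΣ(x−x̄ᵢ)² = 913.239
MSB = 456.128/2 = 228.0640; MSW = 913.239/27 = 33.8237
F = MSB/MSW = 6.7427
df = (2, 27)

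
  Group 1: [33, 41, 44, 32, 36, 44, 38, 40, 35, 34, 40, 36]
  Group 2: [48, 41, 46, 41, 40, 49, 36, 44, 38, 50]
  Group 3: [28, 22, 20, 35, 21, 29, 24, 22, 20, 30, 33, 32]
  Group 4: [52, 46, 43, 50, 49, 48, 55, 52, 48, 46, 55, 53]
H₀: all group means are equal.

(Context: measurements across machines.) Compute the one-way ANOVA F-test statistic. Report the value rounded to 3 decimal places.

test statistic = 56.226

Group means [37.75, 43.30, 26.33, 49.75], grand mean 39.109
SSB = Σnᵢ(x̄ᵢ−x̄)² = 3515.190; SSW = ΣΣ(x−x̄ᵢ)² = 875.267
MSB = 3515.190/3 = 1171.7300; MSW = 875.267/42 = 20.8397
F = MSB/MSW = 56.2259
df = (3, 42)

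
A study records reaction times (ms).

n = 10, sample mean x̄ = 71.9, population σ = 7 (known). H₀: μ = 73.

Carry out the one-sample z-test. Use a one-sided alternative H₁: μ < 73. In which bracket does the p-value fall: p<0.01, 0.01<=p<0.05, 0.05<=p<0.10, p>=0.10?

SE = σ/√n = 7/√10 = 2.2136
z = (x̄−μ₀)/SE = (71.9−73)/2.2136 = -0.4969
p-value (one-sided, H₁ less) = 0.30962
→ bracket: p>=0.10

p-value bracket: p>=0.10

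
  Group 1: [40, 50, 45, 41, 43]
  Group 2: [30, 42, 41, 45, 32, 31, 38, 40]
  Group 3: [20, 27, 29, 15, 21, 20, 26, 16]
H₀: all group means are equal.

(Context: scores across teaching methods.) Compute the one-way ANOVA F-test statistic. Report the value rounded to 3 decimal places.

test statistic = 33.475

Group means [43.80, 37.38, 21.75], grand mean 32.952
SSB = Σnᵢ(x̄ᵢ−x̄)² = 1748.777; SSW = ΣΣ(x−x̄ᵢ)² = 470.175
MSB = 1748.777/2 = 874.3887; MSW = 470.175/18 = 26.1208
F = MSB/MSW = 33.4748
df = (2, 18)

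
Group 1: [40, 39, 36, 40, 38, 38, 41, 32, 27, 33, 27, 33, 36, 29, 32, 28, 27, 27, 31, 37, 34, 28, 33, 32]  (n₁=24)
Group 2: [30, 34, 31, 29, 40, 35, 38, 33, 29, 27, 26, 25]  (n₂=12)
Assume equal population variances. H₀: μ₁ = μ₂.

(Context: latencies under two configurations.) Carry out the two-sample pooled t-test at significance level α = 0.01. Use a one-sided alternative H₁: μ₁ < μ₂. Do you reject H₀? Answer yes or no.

x̄₁=33.250, s₁=4.656, n₁=24
x̄₂=31.417, s₂=4.699, n₂=12
s_p² = [23·4.656² + 11·4.699²]/34 = 21.8064
SE = √(s_p²·(1/24+1/12)) = 1.6510
t = (33.250−31.417)/1.6510 = 1.1104
df = 34
p-value (one-sided, H₁ less) = 0.86270
At α=0.01: p ≥ α → fail to reject H₀

reject H₀: no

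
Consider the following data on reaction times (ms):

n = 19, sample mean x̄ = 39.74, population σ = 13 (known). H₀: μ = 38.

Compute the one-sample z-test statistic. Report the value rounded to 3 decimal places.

test statistic = 0.583

SE = σ/√n = 13/√19 = 2.9824
z = (x̄−μ₀)/SE = (39.74−38)/2.9824 = 0.5834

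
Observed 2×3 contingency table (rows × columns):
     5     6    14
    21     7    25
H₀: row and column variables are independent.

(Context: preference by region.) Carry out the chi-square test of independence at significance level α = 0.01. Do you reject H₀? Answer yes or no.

Row totals [25, 53], col totals [26, 13, 39], n=78
χ² = (5−8.33)²/8.33 + (6−4.17)²/4.17 + (14−12.50)²/12.50 + (21−17.67)²/17.67 + (7−8.83)²/8.83 + (25−26.50)²/26.50 = 3.4143
df = 2
p-value (upper-tail) = 0.18138
At α=0.01: p ≥ α → fail to reject H₀

reject H₀: no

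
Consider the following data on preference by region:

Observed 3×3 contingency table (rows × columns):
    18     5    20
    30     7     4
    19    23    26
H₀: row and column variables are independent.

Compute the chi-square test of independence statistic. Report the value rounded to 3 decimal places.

Row totals [43, 41, 68], col totals [67, 35, 50], n=152
χ² = (18−18.95)²/18.95 + (5−9.90)²/9.90 + (20−14.14)²/14.14 + (30−18.07)²/18.07 + (7−9.44)²/9.44 + (4−13.49)²/13.49 + (19−29.97)²/29.97 + (23−15.66)²/15.66 + (26−22.37)²/22.37 = 28.1244
df = 4

test statistic = 28.124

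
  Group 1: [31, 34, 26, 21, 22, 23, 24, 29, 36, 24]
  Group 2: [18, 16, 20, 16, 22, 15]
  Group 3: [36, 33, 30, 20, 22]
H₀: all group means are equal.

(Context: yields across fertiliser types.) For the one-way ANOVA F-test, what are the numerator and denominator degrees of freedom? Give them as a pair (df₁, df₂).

degrees of freedom = [2, 18]

k = 3 groups, N = 21 total
df = (k−1, N−k) = (3−1, 21−3) = (2, 18)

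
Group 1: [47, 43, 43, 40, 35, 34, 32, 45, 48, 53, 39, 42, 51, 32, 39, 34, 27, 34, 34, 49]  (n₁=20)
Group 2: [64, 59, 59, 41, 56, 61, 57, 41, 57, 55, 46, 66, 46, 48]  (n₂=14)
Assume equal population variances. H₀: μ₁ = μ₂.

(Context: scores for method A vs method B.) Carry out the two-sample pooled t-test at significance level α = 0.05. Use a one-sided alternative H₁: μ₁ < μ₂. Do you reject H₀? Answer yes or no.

reject H₀: yes

x̄₁=40.050, s₁=7.251, n₁=20
x̄₂=54.000, s₂=8.171, n₂=14
s_p² = [19·7.251² + 13·8.171²]/32 = 58.3422
SE = √(s_p²·(1/20+1/14)) = 2.6617
t = (40.050−54.000)/2.6617 = -5.2411
df = 32
p-value (one-sided, H₁ less) = 0.00000
At α=0.05: p < α → reject H₀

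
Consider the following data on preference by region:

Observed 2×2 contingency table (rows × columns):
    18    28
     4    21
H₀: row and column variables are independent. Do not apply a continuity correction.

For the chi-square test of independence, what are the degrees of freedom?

degrees of freedom = 1

df = (r−1)(c−1) = (2−1)·(2−1) = 1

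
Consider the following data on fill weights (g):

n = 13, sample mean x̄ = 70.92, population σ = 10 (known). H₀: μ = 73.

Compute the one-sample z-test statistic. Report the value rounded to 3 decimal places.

test statistic = -0.750

SE = σ/√n = 10/√13 = 2.7735
z = (x̄−μ₀)/SE = (70.92−73)/2.7735 = -0.7500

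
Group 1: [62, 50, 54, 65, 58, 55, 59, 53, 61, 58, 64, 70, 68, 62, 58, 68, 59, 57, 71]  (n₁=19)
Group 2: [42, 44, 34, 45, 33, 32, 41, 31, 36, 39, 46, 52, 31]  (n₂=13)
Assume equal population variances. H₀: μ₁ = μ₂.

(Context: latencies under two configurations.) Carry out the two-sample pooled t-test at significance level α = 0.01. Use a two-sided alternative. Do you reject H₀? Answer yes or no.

reject H₀: yes

x̄₁=60.632, s₁=5.890, n₁=19
x̄₂=38.923, s₂=6.702, n₂=13
s_p² = [18·5.890² + 12·6.702²]/30 = 38.7781
SE = √(s_p²·(1/19+1/13)) = 2.2414
t = (60.632−38.923)/2.2414 = 9.6852
df = 30
p-value (two-sided) = 0.00000
At α=0.01: p < α → reject H₀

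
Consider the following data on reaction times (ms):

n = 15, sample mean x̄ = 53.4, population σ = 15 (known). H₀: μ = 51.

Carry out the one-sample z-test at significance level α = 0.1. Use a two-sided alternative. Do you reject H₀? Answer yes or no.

reject H₀: no

SE = σ/√n = 15/√15 = 3.8730
z = (x̄−μ₀)/SE = (53.4−51)/3.8730 = 0.6197
p-value (two-sided) = 0.53547
At α=0.1: p ≥ α → fail to reject H₀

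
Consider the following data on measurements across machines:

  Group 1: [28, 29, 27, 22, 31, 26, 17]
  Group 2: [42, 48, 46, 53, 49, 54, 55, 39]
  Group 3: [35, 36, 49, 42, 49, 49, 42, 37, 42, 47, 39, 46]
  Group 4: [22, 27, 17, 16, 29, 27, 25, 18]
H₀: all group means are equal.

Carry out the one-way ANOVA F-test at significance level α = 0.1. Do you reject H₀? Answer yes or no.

reject H₀: yes

Group means [25.71, 48.25, 42.75, 22.62], grand mean 36.000
SSB = Σnᵢ(x̄ᵢ−x̄)² = 3918.946; SSW = ΣΣ(x−x̄ᵢ)² = 849.054
MSB = 3918.946/3 = 1306.3155; MSW = 849.054/31 = 27.3888
F = MSB/MSW = 47.6952
df = (3, 31)
p-value (upper-tail) = 0.00000
At α=0.1: p < α → reject H₀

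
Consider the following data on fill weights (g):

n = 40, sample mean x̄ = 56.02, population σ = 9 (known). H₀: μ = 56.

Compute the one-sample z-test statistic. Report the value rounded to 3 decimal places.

test statistic = 0.014

SE = σ/√n = 9/√40 = 1.4230
z = (x̄−μ₀)/SE = (56.02−56)/1.4230 = 0.0141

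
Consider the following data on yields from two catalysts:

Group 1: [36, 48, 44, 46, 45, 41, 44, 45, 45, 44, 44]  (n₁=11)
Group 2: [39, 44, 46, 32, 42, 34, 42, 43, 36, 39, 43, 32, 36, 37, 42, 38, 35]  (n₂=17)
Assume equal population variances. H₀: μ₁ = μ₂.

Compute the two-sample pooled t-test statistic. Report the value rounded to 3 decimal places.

x̄₁=43.818, s₁=3.093, n₁=11
x̄₂=38.824, s₂=4.290, n₂=17
s_p² = [10·3.093² + 16·4.290²]/26 = 15.0041
SE = √(s_p²·(1/11+1/17)) = 1.4989
t = (43.818−38.824)/1.4989 = 3.3323
df = 26

test statistic = 3.332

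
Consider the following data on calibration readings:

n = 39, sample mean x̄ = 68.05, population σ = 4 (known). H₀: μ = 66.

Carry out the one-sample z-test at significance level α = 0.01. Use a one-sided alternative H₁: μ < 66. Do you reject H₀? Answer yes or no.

reject H₀: no

SE = σ/√n = 4/√39 = 0.6405
z = (x̄−μ₀)/SE = (68.05−66)/0.6405 = 3.2006
p-value (one-sided, H₁ less) = 0.99931
At α=0.01: p ≥ α → fail to reject H₀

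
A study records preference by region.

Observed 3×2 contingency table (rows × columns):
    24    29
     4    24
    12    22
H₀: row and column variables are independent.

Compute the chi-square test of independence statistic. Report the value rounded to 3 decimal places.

test statistic = 7.766

Row totals [53, 28, 34], col totals [40, 75], n=115
χ² = (24−18.43)²/18.43 + (29−34.57)²/34.57 + (4−9.74)²/9.74 + (24−18.26)²/18.26 + (12−11.83)²/11.83 + (22−22.17)²/22.17 = 7.7657
df = 2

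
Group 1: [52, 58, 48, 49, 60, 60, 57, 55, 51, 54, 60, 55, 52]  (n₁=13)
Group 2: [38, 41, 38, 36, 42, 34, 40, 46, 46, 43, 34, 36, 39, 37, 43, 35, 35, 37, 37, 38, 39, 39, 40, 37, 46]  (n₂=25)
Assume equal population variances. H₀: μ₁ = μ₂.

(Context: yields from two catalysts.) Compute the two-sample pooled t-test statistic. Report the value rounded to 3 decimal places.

test statistic = 12.047

x̄₁=54.692, s₁=4.151, n₁=13
x̄₂=39.040, s₂=3.611, n₂=25
s_p² = [12·4.151² + 24·3.611²]/36 = 14.4369
SE = √(s_p²·(1/13+1/25)) = 1.2992
t = (54.692−39.040)/1.2992 = 12.0473
df = 36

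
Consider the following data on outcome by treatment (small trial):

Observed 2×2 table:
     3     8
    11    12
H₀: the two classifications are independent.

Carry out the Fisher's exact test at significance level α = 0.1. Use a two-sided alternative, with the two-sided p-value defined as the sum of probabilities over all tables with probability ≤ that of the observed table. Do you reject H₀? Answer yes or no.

Margins: r₁=11, r₂=23, c₁=14, c₂=20, n=34
p_obs = C(11,3)·C(23,11)/C(34,14); sum pmf over tables with pmf ≤ p_obs
p-value (two-sided) = 0.29481
At α=0.1: p ≥ α → fail to reject H₀

reject H₀: no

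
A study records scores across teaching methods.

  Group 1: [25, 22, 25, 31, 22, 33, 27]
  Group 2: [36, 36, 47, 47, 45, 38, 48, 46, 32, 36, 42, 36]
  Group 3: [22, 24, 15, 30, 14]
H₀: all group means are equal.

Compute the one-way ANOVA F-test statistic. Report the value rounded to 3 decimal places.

test statistic = 28.662

Group means [26.43, 40.75, 21.00], grand mean 32.458
SSB = Σnᵢ(x̄ᵢ−x̄)² = 1735.994; SSW = ΣΣ(x−x̄ᵢ)² = 635.964
MSB = 1735.994/2 = 867.9970; MSW = 635.964/21 = 30.2840
F = MSB/MSW = 28.6619
df = (2, 21)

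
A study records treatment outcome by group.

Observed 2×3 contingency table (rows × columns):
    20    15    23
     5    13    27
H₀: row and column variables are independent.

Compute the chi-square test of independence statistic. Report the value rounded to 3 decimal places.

test statistic = 7.949

Row totals [58, 45], col totals [25, 28, 50], n=103
χ² = (20−14.08)²/14.08 + (15−15.77)²/15.77 + (23−28.16)²/28.16 + (5−10.92)²/10.92 + (13−12.23)²/12.23 + (27−21.84)²/21.84 = 7.9487
df = 2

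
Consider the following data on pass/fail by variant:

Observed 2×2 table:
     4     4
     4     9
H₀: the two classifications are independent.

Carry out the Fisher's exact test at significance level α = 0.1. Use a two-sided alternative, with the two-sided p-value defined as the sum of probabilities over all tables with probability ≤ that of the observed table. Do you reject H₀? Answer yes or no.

Margins: r₁=8, r₂=13, c₁=8, c₂=13, n=21
p_obs = C(8,4)·C(13,4)/C(21,8); sum pmf over tables with pmf ≤ p_obs
p-value (two-sided) = 0.64582
At α=0.1: p ≥ α → fail to reject H₀

reject H₀: no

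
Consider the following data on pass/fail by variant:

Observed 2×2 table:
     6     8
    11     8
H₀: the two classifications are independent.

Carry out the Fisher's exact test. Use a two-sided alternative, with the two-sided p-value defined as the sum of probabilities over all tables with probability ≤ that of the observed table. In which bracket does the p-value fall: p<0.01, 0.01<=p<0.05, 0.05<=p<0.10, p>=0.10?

Margins: r₁=14, r₂=19, c₁=17, c₂=16, n=33
p_obs = C(14,6)·C(19,11)/C(33,17); sum pmf over tables with pmf ≤ p_obs
p-value (two-sided) = 0.49053
→ bracket: p>=0.10

p-value bracket: p>=0.10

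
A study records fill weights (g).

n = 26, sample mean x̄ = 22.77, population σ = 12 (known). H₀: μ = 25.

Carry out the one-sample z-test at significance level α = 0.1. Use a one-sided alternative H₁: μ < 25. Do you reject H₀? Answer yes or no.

reject H₀: no

SE = σ/√n = 12/√26 = 2.3534
z = (x̄−μ₀)/SE = (22.77−25)/2.3534 = -0.9476
p-value (one-sided, H₁ less) = 0.17167
At α=0.1: p ≥ α → fail to reject H₀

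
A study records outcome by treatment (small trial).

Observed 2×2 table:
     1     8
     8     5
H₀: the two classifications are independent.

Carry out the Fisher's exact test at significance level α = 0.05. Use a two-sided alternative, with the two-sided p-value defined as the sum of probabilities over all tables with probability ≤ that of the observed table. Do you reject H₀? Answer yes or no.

reject H₀: yes

Margins: r₁=9, r₂=13, c₁=9, c₂=13, n=22
p_obs = C(9,1)·C(13,8)/C(22,9); sum pmf over tables with pmf ≤ p_obs
p-value (two-sided) = 0.03061
At α=0.05: p < α → reject H₀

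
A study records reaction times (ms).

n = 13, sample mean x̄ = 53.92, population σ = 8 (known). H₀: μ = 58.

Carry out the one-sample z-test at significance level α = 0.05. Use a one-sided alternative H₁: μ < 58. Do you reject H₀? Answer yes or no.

reject H₀: yes

SE = σ/√n = 8/√13 = 2.2188
z = (x̄−μ₀)/SE = (53.92−58)/2.2188 = -1.8388
p-value (one-sided, H₁ less) = 0.03297
At α=0.05: p < α → reject H₀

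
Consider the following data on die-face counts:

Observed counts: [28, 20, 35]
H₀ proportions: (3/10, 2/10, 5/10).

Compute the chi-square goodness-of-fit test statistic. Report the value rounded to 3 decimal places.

n = 83; E_i = n·p_i = [24.90, 16.60, 41.50]
χ² = (28−24.90)²/24.90 + (20−16.60)²/16.60 + (35−41.50)²/41.50 = 2.1004
df = 2

test statistic = 2.100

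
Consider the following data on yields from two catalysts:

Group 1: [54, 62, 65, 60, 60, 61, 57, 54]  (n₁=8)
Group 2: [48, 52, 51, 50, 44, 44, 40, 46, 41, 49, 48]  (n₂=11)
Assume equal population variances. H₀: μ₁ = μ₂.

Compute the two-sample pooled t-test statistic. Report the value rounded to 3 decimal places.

x̄₁=59.125, s₁=3.871, n₁=8
x̄₂=46.636, s₂=3.982, n₂=11
s_p² = [7·3.871² + 10·3.982²]/17 = 15.4953
SE = √(s_p²·(1/8+1/11)) = 1.8291
t = (59.125−46.636)/1.8291 = 6.8278
df = 17

test statistic = 6.828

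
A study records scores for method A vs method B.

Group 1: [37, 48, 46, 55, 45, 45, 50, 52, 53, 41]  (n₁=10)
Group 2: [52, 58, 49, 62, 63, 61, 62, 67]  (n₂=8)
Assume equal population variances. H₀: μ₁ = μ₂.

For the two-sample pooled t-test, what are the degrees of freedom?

degrees of freedom = 16

df = n₁ + n₂ − 2 = 10 + 8 − 2 = 16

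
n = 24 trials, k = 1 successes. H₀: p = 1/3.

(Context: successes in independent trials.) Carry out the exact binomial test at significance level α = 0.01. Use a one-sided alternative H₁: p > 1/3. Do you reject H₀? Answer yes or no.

reject H₀: no

Exact binomial: n=24, k=1, p₀=1/3=0.3333
P(X≥1) from Σ C(n,i)·p₀^i·(1−p₀)^(n−i)
p-value (one-sided, H₁ greater) = 0.99994
At α=0.01: p ≥ α → fail to reject H₀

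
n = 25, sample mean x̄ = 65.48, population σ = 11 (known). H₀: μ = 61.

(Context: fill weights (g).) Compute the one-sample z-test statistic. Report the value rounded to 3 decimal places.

SE = σ/√n = 11/√25 = 2.2000
z = (x̄−μ₀)/SE = (65.48−61)/2.2000 = 2.0364

test statistic = 2.036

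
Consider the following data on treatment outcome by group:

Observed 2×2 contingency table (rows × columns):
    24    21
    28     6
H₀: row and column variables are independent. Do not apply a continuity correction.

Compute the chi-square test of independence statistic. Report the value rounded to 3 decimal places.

test statistic = 7.250

Row totals [45, 34], col totals [52, 27], n=79
χ² = (24−29.62)²/29.62 + (21−15.38)²/15.38 + (28−22.38)²/22.38 + (6−11.62)²/11.62 = 7.2499
df = 1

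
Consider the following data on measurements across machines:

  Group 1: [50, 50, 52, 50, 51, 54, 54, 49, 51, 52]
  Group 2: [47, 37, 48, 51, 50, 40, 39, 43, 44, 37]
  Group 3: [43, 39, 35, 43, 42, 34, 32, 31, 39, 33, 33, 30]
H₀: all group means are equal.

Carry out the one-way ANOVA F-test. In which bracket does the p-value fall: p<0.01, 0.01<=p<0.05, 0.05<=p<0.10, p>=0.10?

p-value bracket: p<0.01

Group means [51.30, 43.60, 36.17], grand mean 43.219
SSB = Σnᵢ(x̄ᵢ−x̄)² = 1251.302; SSW = ΣΣ(x−x̄ᵢ)² = 526.167
MSB = 1251.302/2 = 625.6510; MSW = 526.167/29 = 18.1437
F = MSB/MSW = 34.4831
df = (2, 29)
p-value (upper-tail) = 0.00000
→ bracket: p<0.01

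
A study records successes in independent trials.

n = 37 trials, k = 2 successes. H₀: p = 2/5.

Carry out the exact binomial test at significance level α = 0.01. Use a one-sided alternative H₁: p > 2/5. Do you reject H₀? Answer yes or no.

reject H₀: no

Exact binomial: n=37, k=2, p₀=2/5=0.4000
P(X≥2) from Σ C(n,i)·p₀^i·(1−p₀)^(n−i)
p-value (one-sided, H₁ greater) = 1.00000
At α=0.01: p ≥ α → fail to reject H₀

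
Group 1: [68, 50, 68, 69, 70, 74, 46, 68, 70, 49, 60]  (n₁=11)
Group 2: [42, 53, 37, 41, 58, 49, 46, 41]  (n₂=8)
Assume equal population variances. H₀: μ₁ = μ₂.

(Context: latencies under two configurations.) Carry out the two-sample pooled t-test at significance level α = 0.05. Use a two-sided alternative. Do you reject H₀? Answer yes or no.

reject H₀: yes

x̄₁=62.909, s₁=9.964, n₁=11
x̄₂=45.875, s₂=7.060, n₂=8
s_p² = [10·9.964² + 7·7.060²]/17 = 78.9285
SE = √(s_p²·(1/11+1/8)) = 4.1281
t = (62.909−45.875)/4.1281 = 4.1264
df = 17
p-value (two-sided) = 0.00071
At α=0.05: p < α → reject H₀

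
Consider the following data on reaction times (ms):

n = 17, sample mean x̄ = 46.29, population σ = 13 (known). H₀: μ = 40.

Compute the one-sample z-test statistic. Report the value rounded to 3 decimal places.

SE = σ/√n = 13/√17 = 3.1530
z = (x̄−μ₀)/SE = (46.29−40)/3.1530 = 1.9949

test statistic = 1.995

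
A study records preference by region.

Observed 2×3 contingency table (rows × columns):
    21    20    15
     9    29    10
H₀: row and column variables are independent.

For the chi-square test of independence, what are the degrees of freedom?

degrees of freedom = 2

df = (r−1)(c−1) = (2−1)·(3−1) = 2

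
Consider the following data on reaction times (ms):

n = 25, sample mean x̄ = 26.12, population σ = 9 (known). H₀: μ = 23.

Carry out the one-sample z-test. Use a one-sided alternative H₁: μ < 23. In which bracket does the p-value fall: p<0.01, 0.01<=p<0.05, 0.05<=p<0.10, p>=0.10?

p-value bracket: p>=0.10

SE = σ/√n = 9/√25 = 1.8000
z = (x̄−μ₀)/SE = (26.12−23)/1.8000 = 1.7333
p-value (one-sided, H₁ less) = 0.95848
→ bracket: p>=0.10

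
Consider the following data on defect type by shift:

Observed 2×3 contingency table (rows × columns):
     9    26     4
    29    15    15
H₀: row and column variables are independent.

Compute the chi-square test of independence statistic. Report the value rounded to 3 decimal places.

test statistic = 16.449

Row totals [39, 59], col totals [38, 41, 19], n=98
χ² = (9−15.12)²/15.12 + (26−16.32)²/16.32 + (4−7.56)²/7.56 + (29−22.88)²/22.88 + (15−24.68)²/24.68 + (15−11.44)²/11.44 = 16.4494
df = 2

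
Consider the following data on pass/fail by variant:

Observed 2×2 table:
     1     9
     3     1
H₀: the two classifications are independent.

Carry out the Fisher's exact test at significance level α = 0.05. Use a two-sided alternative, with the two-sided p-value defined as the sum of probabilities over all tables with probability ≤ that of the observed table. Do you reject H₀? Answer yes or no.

reject H₀: yes

Margins: r₁=10, r₂=4, c₁=4, c₂=10, n=14
p_obs = C(10,1)·C(4,3)/C(14,4); sum pmf over tables with pmf ≤ p_obs
p-value (two-sided) = 0.04096
At α=0.05: p < α → reject H₀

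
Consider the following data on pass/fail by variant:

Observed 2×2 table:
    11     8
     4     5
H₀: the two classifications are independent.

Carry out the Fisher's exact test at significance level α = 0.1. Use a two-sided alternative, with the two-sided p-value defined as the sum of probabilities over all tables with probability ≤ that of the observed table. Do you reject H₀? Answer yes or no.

Margins: r₁=19, r₂=9, c₁=15, c₂=13, n=28
p_obs = C(19,11)·C(9,4)/C(28,15); sum pmf over tables with pmf ≤ p_obs
p-value (two-sided) = 0.68913
At α=0.1: p ≥ α → fail to reject H₀

reject H₀: no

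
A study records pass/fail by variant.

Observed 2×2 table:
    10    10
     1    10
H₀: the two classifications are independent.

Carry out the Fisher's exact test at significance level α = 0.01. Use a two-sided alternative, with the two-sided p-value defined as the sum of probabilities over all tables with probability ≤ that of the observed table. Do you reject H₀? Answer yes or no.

reject H₀: no

Margins: r₁=20, r₂=11, c₁=11, c₂=20, n=31
p_obs = C(20,10)·C(11,1)/C(31,11); sum pmf over tables with pmf ≤ p_obs
p-value (two-sided) = 0.04722
At α=0.01: p ≥ α → fail to reject H₀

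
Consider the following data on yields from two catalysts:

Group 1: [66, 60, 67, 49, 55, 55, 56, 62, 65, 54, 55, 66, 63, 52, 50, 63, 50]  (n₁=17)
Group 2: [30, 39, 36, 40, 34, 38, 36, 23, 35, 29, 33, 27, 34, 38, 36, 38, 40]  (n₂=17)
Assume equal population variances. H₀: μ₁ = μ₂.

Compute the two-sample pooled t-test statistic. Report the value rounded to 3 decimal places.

test statistic = 12.420

x̄₁=58.118, s₁=6.224, n₁=17
x̄₂=34.471, s₂=4.784, n₂=17
s_p² = [16·6.224² + 16·4.784²]/32 = 30.8125
SE = √(s_p²·(1/17+1/17)) = 1.9039
t = (58.118−34.471)/1.9039 = 12.4200
df = 32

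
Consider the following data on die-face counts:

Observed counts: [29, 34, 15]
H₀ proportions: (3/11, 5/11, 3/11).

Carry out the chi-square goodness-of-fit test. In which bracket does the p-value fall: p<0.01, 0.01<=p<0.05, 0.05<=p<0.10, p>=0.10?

n = 78; E_i = n·p_i = [21.27, 35.45, 21.27]
χ² = (29−21.27)²/21.27 + (34−35.45)²/35.45 + (15−21.27)²/21.27 = 4.7162
df = 2
p-value (upper-tail) = 0.09460
→ bracket: 0.05<=p<0.10

p-value bracket: 0.05<=p<0.10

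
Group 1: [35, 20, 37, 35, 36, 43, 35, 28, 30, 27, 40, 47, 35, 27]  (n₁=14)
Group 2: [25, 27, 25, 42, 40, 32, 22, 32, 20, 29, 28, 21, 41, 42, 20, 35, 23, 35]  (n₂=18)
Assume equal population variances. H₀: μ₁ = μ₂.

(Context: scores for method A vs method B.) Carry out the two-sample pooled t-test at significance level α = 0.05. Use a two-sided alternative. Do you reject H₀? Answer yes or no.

x̄₁=33.929, s₁=7.065, n₁=14
x̄₂=29.944, s₂=7.765, n₂=18
s_p² = [13·7.065² + 17·7.765²]/30 = 55.7958
SE = √(s_p²·(1/14+1/18)) = 2.6618
t = (33.929−29.944)/2.6618 = 1.4968
df = 30
p-value (two-sided) = 0.14490
At α=0.05: p ≥ α → fail to reject H₀

reject H₀: no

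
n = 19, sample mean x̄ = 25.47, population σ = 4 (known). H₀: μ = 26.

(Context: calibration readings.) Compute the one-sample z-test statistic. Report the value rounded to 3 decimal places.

test statistic = -0.578

SE = σ/√n = 4/√19 = 0.9177
z = (x̄−μ₀)/SE = (25.47−26)/0.9177 = -0.5776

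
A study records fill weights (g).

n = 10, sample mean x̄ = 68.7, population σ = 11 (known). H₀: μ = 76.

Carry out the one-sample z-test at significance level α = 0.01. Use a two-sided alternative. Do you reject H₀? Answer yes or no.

SE = σ/√n = 11/√10 = 3.4785
z = (x̄−μ₀)/SE = (68.7−76)/3.4785 = -2.0986
p-value (two-sided) = 0.03585
At α=0.01: p ≥ α → fail to reject H₀

reject H₀: no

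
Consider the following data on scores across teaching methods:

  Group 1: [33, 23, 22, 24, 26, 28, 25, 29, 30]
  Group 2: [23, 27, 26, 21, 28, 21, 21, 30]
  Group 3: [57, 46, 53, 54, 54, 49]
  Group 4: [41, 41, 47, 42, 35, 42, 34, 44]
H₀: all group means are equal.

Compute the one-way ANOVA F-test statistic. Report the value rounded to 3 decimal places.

test statistic = 78.290

Group means [26.67, 24.62, 52.17, 40.75], grand mean 34.710
SSB = Σnᵢ(x̄ᵢ−x̄)² = 3516.179; SSW = ΣΣ(x−x̄ᵢ)² = 404.208
MSB = 3516.179/3 = 1172.0596; MSW = 404.208/27 = 14.9707
F = MSB/MSW = 78.2903
df = (3, 27)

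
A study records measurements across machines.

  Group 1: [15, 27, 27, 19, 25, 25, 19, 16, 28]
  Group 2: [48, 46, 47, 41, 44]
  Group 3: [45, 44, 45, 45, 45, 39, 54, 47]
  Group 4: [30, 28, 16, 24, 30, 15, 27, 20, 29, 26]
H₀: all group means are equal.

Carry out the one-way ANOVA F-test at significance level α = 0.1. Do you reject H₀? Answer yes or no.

Group means [22.33, 45.20, 45.50, 24.50], grand mean 32.375
SSB = Σnᵢ(x̄ᵢ−x̄)² = 3728.200; SSW = ΣΣ(x−x̄ᵢ)² = 641.300
MSB = 3728.200/3 = 1242.7333; MSW = 641.300/28 = 22.9036
F = MSB/MSW = 54.2594
df = (3, 28)
p-value (upper-tail) = 0.00000
At α=0.1: p < α → reject H₀

reject H₀: yes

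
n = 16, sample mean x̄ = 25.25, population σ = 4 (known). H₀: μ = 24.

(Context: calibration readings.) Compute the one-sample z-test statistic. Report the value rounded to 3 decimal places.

test statistic = 1.250

SE = σ/√n = 4/√16 = 1.0000
z = (x̄−μ₀)/SE = (25.25−24)/1.0000 = 1.2500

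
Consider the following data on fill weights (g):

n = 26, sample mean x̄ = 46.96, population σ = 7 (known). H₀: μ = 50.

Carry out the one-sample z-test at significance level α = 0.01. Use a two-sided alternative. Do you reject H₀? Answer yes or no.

reject H₀: no

SE = σ/√n = 7/√26 = 1.3728
z = (x̄−μ₀)/SE = (46.96−50)/1.3728 = -2.2144
p-value (two-sided) = 0.02680
At α=0.01: p ≥ α → fail to reject H₀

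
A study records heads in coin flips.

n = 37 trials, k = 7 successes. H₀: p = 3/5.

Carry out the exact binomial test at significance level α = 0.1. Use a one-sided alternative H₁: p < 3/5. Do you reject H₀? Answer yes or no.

Exact binomial: n=37, k=7, p₀=3/5=0.6000
P(X≤7) from Σ C(n,i)·p₀^i·(1−p₀)^(n−i)
p-value (one-sided, H₁ less) = 0.00000
At α=0.1: p < α → reject H₀

reject H₀: yes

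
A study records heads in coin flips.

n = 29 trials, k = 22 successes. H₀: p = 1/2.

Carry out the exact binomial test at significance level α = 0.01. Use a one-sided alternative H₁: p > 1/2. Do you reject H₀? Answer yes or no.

reject H₀: yes

Exact binomial: n=29, k=22, p₀=1/2=0.5000
P(X≥22) from Σ C(n,i)·p₀^i·(1−p₀)^(n−i)
p-value (one-sided, H₁ greater) = 0.00407
At α=0.01: p < α → reject H₀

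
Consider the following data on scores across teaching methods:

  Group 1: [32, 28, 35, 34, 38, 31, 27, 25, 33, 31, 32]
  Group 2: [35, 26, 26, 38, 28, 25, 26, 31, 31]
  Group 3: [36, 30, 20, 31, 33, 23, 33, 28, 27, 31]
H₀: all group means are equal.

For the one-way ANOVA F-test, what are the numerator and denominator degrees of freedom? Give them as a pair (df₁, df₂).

degrees of freedom = [2, 27]

k = 3 groups, N = 30 total
df = (k−1, N−k) = (3−1, 30−3) = (2, 27)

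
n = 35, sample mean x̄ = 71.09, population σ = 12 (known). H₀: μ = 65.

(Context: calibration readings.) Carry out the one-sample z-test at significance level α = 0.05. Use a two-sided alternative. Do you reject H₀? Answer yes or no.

reject H₀: yes

SE = σ/√n = 12/√35 = 2.0284
z = (x̄−μ₀)/SE = (71.09−65)/2.0284 = 3.0024
p-value (two-sided) = 0.00268
At α=0.05: p < α → reject H₀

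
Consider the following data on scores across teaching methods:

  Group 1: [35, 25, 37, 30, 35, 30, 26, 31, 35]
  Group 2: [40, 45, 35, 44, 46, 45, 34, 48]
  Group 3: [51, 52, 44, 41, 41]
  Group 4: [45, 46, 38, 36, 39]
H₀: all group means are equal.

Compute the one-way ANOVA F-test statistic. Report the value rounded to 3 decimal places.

Group means [31.56, 42.12, 45.80, 40.80], grand mean 39.037
SSB = Σnᵢ(x̄ᵢ−x̄)² = 824.266; SSW = ΣΣ(x−x̄ᵢ)² = 528.697
MSB = 824.266/3 = 274.7552; MSW = 528.697/23 = 22.9868
F = MSB/MSW = 11.9527
df = (3, 23)

test statistic = 11.953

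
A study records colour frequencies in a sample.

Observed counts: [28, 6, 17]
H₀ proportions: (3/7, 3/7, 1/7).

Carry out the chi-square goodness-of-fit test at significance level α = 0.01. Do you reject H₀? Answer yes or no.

n = 51; E_i = n·p_i = [21.86, 21.86, 7.29]
χ² = (28−21.86)²/21.86 + (6−21.86)²/21.86 + (17−7.29)²/7.29 = 26.1830
df = 2
p-value (upper-tail) = 0.00000
At α=0.01: p < α → reject H₀

reject H₀: yes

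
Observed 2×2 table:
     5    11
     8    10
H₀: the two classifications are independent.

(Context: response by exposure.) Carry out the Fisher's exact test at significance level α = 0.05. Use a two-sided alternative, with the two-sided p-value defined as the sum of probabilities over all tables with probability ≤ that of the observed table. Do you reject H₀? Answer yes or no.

Margins: r₁=16, r₂=18, c₁=13, c₂=21, n=34
p_obs = C(16,5)·C(18,8)/C(34,13); sum pmf over tables with pmf ≤ p_obs
p-value (two-sided) = 0.49652
At α=0.05: p ≥ α → fail to reject H₀

reject H₀: no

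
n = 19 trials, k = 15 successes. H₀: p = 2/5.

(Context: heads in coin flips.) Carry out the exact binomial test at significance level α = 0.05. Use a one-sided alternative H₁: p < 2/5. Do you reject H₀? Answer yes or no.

Exact binomial: n=19, k=15, p₀=2/5=0.4000
P(X≤15) from Σ C(n,i)·p₀^i·(1−p₀)^(n−i)
p-value (one-sided, H₁ less) = 0.99990
At α=0.05: p ≥ α → fail to reject H₀

reject H₀: no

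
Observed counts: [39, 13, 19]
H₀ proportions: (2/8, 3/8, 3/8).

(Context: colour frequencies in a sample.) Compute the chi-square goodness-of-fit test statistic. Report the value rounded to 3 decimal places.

test statistic = 34.596

n = 71; E_i = n·p_i = [17.75, 26.62, 26.62]
χ² = (39−17.75)²/17.75 + (13−26.62)²/26.62 + (19−26.62)²/26.62 = 34.5962
df = 2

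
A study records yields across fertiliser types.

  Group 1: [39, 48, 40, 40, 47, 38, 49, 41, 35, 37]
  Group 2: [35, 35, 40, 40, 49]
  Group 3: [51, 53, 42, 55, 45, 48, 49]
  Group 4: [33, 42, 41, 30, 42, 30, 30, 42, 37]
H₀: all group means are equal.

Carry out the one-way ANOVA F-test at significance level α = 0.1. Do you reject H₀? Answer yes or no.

reject H₀: yes

Group means [41.40, 39.80, 49.00, 36.33], grand mean 41.387
SSB = Σnᵢ(x̄ᵢ−x̄)² = 648.155; SSW = ΣΣ(x−x̄ᵢ)² = 717.200
MSB = 648.155/3 = 216.0516; MSW = 717.200/27 = 26.5630
F = MSB/MSW = 8.1336
df = (3, 27)
p-value (upper-tail) = 0.00051
At α=0.1: p < α → reject H₀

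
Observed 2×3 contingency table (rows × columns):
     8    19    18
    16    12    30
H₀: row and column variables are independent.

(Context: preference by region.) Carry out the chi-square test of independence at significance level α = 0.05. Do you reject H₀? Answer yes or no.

Row totals [45, 58], col totals [24, 31, 48], n=103
χ² = (8−10.49)²/10.49 + (19−13.54)²/13.54 + (18−20.97)²/20.97 + (16−13.51)²/13.51 + (12−17.46)²/17.46 + (30−27.03)²/27.03 = 5.6973
df = 2
p-value (upper-tail) = 0.05792
At α=0.05: p ≥ α → fail to reject H₀

reject H₀: no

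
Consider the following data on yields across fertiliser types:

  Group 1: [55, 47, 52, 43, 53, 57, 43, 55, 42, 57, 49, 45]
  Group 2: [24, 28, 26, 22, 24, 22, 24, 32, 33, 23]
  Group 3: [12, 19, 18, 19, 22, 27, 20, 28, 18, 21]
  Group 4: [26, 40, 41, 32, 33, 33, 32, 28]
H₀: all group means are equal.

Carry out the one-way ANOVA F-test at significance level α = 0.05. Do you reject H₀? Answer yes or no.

reject H₀: yes

Group means [49.83, 25.80, 20.40, 33.12], grand mean 33.125
SSB = Σnᵢ(x̄ᵢ−x̄)² = 5505.833; SSW = ΣΣ(x−x̄ᵢ)² = 878.542
MSB = 5505.833/3 = 1835.2778; MSW = 878.542/36 = 24.4039
F = MSB/MSW = 75.2042
df = (3, 36)
p-value (upper-tail) = 0.00000
At α=0.05: p < α → reject H₀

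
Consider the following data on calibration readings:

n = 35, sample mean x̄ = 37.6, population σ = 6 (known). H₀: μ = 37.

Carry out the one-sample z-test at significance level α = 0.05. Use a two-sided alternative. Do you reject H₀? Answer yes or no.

SE = σ/√n = 6/√35 = 1.0142
z = (x̄−μ₀)/SE = (37.6−37)/1.0142 = 0.5916
p-value (two-sided) = 0.55411
At α=0.05: p ≥ α → fail to reject H₀

reject H₀: no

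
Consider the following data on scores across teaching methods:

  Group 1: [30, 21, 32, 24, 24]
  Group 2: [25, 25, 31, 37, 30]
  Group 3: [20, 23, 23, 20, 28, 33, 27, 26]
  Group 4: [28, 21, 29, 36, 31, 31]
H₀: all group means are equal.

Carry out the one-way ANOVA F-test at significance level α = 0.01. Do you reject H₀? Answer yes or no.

reject H₀: no

Group means [26.20, 29.60, 25.00, 29.33], grand mean 27.292
SSB = Σnᵢ(x̄ᵢ−x̄)² = 99.625; SSW = ΣΣ(x−x̄ᵢ)² = 441.333
MSB = 99.625/3 = 33.2083; MSW = 441.333/20 = 22.0667
F = MSB/MSW = 1.5049
df = (3, 20)
p-value (upper-tail) = 0.24380
At α=0.01: p ≥ α → fail to reject H₀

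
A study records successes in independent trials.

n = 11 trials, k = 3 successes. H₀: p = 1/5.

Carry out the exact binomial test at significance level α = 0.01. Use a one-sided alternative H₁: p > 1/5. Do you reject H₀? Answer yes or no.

reject H₀: no

Exact binomial: n=11, k=3, p₀=1/5=0.2000
P(X≥3) from Σ C(n,i)·p₀^i·(1−p₀)^(n−i)
p-value (one-sided, H₁ greater) = 0.38260
At α=0.01: p ≥ α → fail to reject H₀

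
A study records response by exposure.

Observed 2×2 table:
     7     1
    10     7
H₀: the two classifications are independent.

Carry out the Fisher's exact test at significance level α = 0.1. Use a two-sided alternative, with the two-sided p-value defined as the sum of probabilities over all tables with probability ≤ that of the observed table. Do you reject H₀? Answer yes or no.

Margins: r₁=8, r₂=17, c₁=17, c₂=8, n=25
p_obs = C(8,7)·C(17,10)/C(25,17); sum pmf over tables with pmf ≤ p_obs
p-value (two-sided) = 0.20518
At α=0.1: p ≥ α → fail to reject H₀

reject H₀: no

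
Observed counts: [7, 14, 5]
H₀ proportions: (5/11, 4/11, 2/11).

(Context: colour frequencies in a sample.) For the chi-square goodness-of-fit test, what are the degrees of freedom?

df = k − 1 = 3 − 1 = 2

degrees of freedom = 2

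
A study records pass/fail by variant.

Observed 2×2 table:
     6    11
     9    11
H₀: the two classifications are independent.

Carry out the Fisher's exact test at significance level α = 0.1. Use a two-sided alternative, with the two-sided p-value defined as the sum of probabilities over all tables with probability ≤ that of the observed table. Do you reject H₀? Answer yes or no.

Margins: r₁=17, r₂=20, c₁=15, c₂=22, n=37
p_obs = C(17,6)·C(20,9)/C(37,15); sum pmf over tables with pmf ≤ p_obs
p-value (two-sided) = 0.73838
At α=0.1: p ≥ α → fail to reject H₀

reject H₀: no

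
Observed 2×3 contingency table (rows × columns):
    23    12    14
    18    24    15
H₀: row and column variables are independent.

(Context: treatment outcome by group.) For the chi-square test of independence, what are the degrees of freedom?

degrees of freedom = 2

df = (r−1)(c−1) = (2−1)·(3−1) = 2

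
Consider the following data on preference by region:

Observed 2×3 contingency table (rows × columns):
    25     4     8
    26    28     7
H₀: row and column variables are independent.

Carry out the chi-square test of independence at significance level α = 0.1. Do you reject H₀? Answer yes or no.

reject H₀: yes

Row totals [37, 61], col totals [51, 32, 15], n=98
χ² = (25−19.26)²/19.26 + (4−12.08)²/12.08 + (8−5.66)²/5.66 + (26−31.74)²/31.74 + (28−19.92)²/19.92 + (7−9.34)²/9.34 = 12.9877
df = 2
p-value (upper-tail) = 0.00151
At α=0.1: p < α → reject H₀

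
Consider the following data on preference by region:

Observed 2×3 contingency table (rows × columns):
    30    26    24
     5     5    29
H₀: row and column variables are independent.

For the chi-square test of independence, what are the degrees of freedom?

df = (r−1)(c−1) = (2−1)·(3−1) = 2

degrees of freedom = 2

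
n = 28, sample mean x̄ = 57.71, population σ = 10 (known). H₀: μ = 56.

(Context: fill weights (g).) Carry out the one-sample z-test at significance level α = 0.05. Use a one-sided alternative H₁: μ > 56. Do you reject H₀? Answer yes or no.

SE = σ/√n = 10/√28 = 1.8898
z = (x̄−μ₀)/SE = (57.71−56)/1.8898 = 0.9048
p-value (one-sided, H₁ greater) = 0.18277
At α=0.05: p ≥ α → fail to reject H₀

reject H₀: no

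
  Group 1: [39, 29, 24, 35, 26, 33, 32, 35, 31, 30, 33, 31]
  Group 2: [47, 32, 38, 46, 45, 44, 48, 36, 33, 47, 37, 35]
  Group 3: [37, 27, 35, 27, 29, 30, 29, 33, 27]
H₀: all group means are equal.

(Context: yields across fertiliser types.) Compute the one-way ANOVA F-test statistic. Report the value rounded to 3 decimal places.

test statistic = 15.442

Group means [31.50, 40.67, 30.44], grand mean 34.545
SSB = Σnᵢ(x̄ᵢ−x̄)² = 712.293; SSW = ΣΣ(x−x̄ᵢ)² = 691.889
MSB = 712.293/2 = 356.1465; MSW = 691.889/30 = 23.0630
F = MSB/MSW = 15.4424
df = (2, 30)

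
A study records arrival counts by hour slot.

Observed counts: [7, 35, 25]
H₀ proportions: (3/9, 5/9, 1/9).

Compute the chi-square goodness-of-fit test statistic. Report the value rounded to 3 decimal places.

n = 67; E_i = n·p_i = [22.33, 37.22, 7.44]
χ² = (7−22.33)²/22.33 + (35−37.22)²/37.22 + (25−7.44)²/7.44 = 52.0597
df = 2

test statistic = 52.060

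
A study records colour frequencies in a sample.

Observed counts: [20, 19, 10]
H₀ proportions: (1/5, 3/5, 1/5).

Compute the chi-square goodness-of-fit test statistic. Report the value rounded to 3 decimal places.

test statistic = 14.299

n = 49; E_i = n·p_i = [9.80, 29.40, 9.80]
χ² = (20−9.80)²/9.80 + (19−29.40)²/29.40 + (10−9.80)²/9.80 = 14.2993
df = 2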